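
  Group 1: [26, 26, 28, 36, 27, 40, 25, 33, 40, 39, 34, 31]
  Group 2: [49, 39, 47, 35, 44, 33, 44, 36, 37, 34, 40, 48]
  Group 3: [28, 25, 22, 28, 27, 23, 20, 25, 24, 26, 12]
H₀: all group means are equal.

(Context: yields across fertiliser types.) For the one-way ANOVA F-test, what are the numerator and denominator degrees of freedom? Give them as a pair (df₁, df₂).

k = 3 groups, N = 35 total
df = (k−1, N−k) = (3−1, 35−3) = (2, 32)

degrees of freedom = [2, 32]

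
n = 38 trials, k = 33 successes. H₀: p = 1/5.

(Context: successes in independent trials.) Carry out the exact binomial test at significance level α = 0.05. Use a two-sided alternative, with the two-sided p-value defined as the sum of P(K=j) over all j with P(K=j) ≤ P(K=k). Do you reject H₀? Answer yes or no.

Exact binomial: n=38, k=33, p₀=1/5=0.2000
P(X=j) = C(n,j)·p₀^j·(1−p₀)^(n−j); p = Σ P(X=j) over j with P(X=j) ≤ P(X=33)
p-value (two-sided) = 0.00000
At α=0.05: p < α → reject H₀

reject H₀: yes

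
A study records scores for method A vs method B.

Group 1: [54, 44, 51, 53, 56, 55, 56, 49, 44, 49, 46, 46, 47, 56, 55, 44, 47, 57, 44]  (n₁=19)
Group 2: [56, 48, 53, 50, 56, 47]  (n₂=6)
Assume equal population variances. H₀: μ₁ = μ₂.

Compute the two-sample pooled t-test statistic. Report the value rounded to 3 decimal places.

x̄₁=50.158, s₁=4.879, n₁=19
x̄₂=51.667, s₂=3.933, n₂=6
s_p² = [18·4.879² + 5·3.933²]/23 = 21.9939
SE = √(s_p²·(1/19+1/6)) = 2.1962
t = (50.158−51.667)/2.1962 = -0.6870
df = 23

test statistic = -0.687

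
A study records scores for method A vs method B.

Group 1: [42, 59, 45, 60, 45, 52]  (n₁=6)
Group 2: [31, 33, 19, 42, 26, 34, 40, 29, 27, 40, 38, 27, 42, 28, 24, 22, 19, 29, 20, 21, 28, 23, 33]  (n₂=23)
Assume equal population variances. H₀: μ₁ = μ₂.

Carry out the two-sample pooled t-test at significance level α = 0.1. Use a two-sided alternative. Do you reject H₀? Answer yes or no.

x̄₁=50.500, s₁=7.714, n₁=6
x̄₂=29.348, s₂=7.365, n₂=23
s_p² = [5·7.714² + 22·7.365²]/27 = 55.2118
SE = √(s_p²·(1/6+1/23)) = 3.4062
t = (50.500−29.348)/3.4062 = 6.2098
df = 27
p-value (two-sided) = 0.00000
At α=0.1: p < α → reject H₀

reject H₀: yes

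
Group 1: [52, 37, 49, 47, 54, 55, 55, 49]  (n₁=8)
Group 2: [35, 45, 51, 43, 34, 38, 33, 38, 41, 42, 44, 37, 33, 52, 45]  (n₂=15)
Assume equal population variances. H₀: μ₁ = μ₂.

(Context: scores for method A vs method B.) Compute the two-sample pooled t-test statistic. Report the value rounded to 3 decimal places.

x̄₁=49.750, s₁=5.970, n₁=8
x̄₂=40.733, s₂=6.053, n₂=15
s_p² = [7·5.970² + 14·6.053²]/21 = 36.3063
SE = √(s_p²·(1/8+1/15)) = 2.6379
t = (49.750−40.733)/2.6379 = 3.4181
df = 21

test statistic = 3.418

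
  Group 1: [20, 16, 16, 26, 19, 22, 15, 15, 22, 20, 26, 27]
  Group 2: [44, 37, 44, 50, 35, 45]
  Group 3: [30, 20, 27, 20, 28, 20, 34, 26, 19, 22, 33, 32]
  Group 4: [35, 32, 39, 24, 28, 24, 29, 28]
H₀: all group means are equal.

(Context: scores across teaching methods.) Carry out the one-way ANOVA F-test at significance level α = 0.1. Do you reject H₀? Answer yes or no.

reject H₀: yes

Group means [20.33, 42.50, 25.92, 29.88], grand mean 27.605
SSB = Σnᵢ(x̄ᵢ−x̄)² = 2041.121; SSW = ΣΣ(x−x̄ᵢ)² = 897.958
MSB = 2041.121/3 = 680.3735; MSW = 897.958/34 = 26.4105
F = MSB/MSW = 25.7614
df = (3, 34)
p-value (upper-tail) = 0.00000
At α=0.1: p < α → reject H₀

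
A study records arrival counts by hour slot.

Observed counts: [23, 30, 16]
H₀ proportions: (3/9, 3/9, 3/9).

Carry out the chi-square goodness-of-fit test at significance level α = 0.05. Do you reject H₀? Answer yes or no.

reject H₀: no

n = 69; E_i = n·p_i = [23.00, 23.00, 23.00]
χ² = (23−23.00)²/23.00 + (30−23.00)²/23.00 + (16−23.00)²/23.00 = 4.2609
df = 2
p-value (upper-tail) = 0.11879
At α=0.05: p ≥ α → fail to reject H₀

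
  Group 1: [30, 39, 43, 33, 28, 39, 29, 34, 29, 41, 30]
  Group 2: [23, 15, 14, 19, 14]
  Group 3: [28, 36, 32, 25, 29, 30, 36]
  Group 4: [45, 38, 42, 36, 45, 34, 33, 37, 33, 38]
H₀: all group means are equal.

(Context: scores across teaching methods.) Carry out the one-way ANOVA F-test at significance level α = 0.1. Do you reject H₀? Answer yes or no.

reject H₀: yes

Group means [34.09, 17.00, 30.86, 38.10], grand mean 32.030
SSB = Σnᵢ(x̄ᵢ−x̄)² = 1554.303; SSW = ΣΣ(x−x̄ᵢ)² = 646.666
MSB = 1554.303/3 = 518.1012; MSW = 646.666/29 = 22.2988
F = MSB/MSW = 23.2344
df = (3, 29)
p-value (upper-tail) = 0.00000
At α=0.1: p < α → reject H₀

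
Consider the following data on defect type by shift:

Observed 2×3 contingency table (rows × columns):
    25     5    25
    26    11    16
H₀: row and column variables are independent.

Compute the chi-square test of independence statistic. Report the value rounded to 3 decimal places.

test statistic = 4.210

Row totals [55, 53], col totals [51, 16, 41], n=108
χ² = (25−25.97)²/25.97 + (5−8.15)²/8.15 + (25−20.88)²/20.88 + (26−25.03)²/25.03 + (11−7.85)²/7.85 + (16−20.12)²/20.12 = 4.2096
df = 2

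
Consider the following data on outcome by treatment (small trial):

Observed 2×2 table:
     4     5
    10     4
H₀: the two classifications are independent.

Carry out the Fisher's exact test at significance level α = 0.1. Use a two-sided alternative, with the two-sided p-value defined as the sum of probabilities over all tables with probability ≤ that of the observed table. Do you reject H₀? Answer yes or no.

Margins: r₁=9, r₂=14, c₁=14, c₂=9, n=23
p_obs = C(9,4)·C(14,10)/C(23,14); sum pmf over tables with pmf ≤ p_obs
p-value (two-sided) = 0.38264
At α=0.1: p ≥ α → fail to reject H₀

reject H₀: no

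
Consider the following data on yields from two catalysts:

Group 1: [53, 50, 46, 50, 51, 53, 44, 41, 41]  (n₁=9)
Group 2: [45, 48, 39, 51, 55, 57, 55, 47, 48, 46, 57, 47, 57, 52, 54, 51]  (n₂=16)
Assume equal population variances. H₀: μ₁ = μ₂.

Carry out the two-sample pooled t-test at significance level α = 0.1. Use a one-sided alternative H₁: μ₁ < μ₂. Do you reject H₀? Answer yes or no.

reject H₀: yes

x̄₁=47.667, s₁=4.796, n₁=9
x̄₂=50.562, s₂=5.176, n₂=16
s_p² = [8·4.796² + 15·5.176²]/23 = 25.4755
SE = √(s_p²·(1/9+1/16)) = 2.1031
t = (47.667−50.562)/2.1031 = -1.3770
df = 23
p-value (one-sided, H₁ less) = 0.09089
At α=0.1: p < α → reject H₀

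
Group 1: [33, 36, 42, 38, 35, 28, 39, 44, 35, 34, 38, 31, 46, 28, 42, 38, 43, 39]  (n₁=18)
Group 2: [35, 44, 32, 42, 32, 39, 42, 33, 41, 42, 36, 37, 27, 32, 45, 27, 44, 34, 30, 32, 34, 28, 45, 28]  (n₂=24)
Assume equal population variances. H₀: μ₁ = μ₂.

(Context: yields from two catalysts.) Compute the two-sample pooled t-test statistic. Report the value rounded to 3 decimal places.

x̄₁=37.167, s₁=5.193, n₁=18
x̄₂=35.875, s₂=6.046, n₂=24
s_p² = [17·5.193² + 23·6.046²]/40 = 32.4781
SE = √(s_p²·(1/18+1/24)) = 1.7770
t = (37.167−35.875)/1.7770 = 0.7269
df = 40

test statistic = 0.727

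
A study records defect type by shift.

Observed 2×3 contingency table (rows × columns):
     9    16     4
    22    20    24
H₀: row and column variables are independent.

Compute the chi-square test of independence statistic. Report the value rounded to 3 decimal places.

Row totals [29, 66], col totals [31, 36, 28], n=95
χ² = (9−9.46)²/9.46 + (16−10.99)²/10.99 + (4−8.55)²/8.55 + (22−21.54)²/21.54 + (20−25.01)²/25.01 + (24−19.45)²/19.45 = 6.8032
df = 2

test statistic = 6.803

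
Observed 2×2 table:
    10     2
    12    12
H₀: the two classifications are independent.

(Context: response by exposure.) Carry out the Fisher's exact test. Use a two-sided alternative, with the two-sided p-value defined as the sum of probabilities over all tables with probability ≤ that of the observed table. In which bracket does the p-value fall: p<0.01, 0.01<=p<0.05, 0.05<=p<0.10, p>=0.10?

Margins: r₁=12, r₂=24, c₁=22, c₂=14, n=36
p_obs = C(12,10)·C(24,12)/C(36,22); sum pmf over tables with pmf ≤ p_obs
p-value (two-sided) = 0.07562
→ bracket: 0.05<=p<0.10

p-value bracket: 0.05<=p<0.10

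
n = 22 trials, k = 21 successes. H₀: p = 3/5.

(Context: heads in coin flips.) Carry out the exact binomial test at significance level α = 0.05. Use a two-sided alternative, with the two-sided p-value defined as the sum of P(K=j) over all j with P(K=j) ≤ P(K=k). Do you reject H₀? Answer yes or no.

Exact binomial: n=22, k=21, p₀=3/5=0.6000
P(X=j) = C(n,j)·p₀^j·(1−p₀)^(n−j); p = Σ P(X=j) over j with P(X=j) ≤ P(X=21)
p-value (two-sided) = 0.00028
At α=0.05: p < α → reject H₀

reject H₀: yes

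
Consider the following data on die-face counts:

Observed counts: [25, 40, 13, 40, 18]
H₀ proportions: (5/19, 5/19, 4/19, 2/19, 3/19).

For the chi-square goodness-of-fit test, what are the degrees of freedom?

degrees of freedom = 4

df = k − 1 = 5 − 1 = 4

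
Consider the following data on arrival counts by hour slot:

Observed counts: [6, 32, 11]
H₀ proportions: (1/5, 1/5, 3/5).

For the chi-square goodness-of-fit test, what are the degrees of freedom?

degrees of freedom = 2

df = k − 1 = 3 − 1 = 2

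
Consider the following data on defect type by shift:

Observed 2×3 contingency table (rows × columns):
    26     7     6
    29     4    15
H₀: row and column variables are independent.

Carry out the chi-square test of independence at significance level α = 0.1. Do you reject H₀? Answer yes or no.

reject H₀: no

Row totals [39, 48], col totals [55, 11, 21], n=87
χ² = (26−24.66)²/24.66 + (7−4.93)²/4.93 + (6−9.41)²/9.41 + (29−30.34)²/30.34 + (4−6.07)²/6.07 + (15−11.59)²/11.59 = 3.9502
df = 2
p-value (upper-tail) = 0.13875
At α=0.1: p ≥ α → fail to reject H₀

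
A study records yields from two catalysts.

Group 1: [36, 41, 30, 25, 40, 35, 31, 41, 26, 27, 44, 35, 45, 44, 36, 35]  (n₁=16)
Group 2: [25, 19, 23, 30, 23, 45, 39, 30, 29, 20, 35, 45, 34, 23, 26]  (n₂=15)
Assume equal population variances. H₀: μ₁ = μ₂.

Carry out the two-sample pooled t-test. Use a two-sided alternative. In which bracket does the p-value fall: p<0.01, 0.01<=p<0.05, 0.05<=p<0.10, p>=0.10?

p-value bracket: 0.01<=p<0.05

x̄₁=35.688, s₁=6.529, n₁=16
x̄₂=29.733, s₂=8.371, n₂=15
s_p² = [15·6.529² + 14·8.371²]/29 = 55.8749
SE = √(s_p²·(1/16+1/15)) = 2.6865
t = (35.688−29.733)/2.6865 = 2.2163
df = 29
p-value (two-sided) = 0.03467
→ bracket: 0.01<=p<0.05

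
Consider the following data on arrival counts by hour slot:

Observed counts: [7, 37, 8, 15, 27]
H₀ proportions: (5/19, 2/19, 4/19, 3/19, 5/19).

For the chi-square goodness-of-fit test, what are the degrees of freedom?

degrees of freedom = 4

df = k − 1 = 5 − 1 = 4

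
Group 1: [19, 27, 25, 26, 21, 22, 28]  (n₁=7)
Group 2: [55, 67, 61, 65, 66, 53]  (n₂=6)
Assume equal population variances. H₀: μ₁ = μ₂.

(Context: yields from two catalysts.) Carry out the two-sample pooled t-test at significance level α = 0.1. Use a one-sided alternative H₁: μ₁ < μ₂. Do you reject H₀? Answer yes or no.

x̄₁=24.000, s₁=3.367, n₁=7
x̄₂=61.167, s₂=5.947, n₂=6
s_p² = [6·3.367² + 5·5.947²]/11 = 22.2576
SE = √(s_p²·(1/7+1/6)) = 2.6247
t = (24.000−61.167)/2.6247 = -14.1601
df = 11
p-value (one-sided, H₁ less) = 0.00000
At α=0.1: p < α → reject H₀

reject H₀: yes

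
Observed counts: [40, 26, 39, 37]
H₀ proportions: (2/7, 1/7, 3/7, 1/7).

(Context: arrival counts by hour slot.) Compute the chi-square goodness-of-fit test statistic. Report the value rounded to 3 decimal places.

n = 142; E_i = n·p_i = [40.57, 20.29, 60.86, 20.29]
χ² = (40−40.57)²/40.57 + (26−20.29)²/20.29 + (39−60.86)²/60.86 + (37−20.29)²/20.29 = 23.2394
df = 3

test statistic = 23.239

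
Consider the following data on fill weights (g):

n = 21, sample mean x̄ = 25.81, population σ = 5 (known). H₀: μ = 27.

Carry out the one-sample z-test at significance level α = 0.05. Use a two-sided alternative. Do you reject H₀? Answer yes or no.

reject H₀: no

SE = σ/√n = 5/√21 = 1.0911
z = (x̄−μ₀)/SE = (25.81−27)/1.0911 = -1.0907
p-value (two-sided) = 0.27543
At α=0.05: p ≥ α → fail to reject H₀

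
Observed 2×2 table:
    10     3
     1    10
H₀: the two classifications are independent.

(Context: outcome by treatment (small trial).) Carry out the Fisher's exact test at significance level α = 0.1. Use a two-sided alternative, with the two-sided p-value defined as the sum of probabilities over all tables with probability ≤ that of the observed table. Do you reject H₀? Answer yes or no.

Margins: r₁=13, r₂=11, c₁=11, c₂=13, n=24
p_obs = C(13,10)·C(11,1)/C(24,11); sum pmf over tables with pmf ≤ p_obs
p-value (two-sided) = 0.00135
At α=0.1: p < α → reject H₀

reject H₀: yes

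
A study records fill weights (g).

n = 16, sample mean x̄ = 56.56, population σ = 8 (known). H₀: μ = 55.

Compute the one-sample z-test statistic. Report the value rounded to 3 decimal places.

test statistic = 0.780

SE = σ/√n = 8/√16 = 2.0000
z = (x̄−μ₀)/SE = (56.56−55)/2.0000 = 0.7800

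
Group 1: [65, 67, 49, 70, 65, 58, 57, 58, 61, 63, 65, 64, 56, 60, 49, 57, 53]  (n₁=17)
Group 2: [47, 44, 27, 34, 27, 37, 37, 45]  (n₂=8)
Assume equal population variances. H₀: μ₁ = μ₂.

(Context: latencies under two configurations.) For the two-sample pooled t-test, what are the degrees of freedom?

df = n₁ + n₂ − 2 = 17 + 8 − 2 = 23

degrees of freedom = 23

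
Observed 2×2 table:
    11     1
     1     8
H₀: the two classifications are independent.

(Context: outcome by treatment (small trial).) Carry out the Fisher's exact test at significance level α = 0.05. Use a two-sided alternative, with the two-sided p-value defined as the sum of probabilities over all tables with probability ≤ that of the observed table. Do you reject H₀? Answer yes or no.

Margins: r₁=12, r₂=9, c₁=12, c₂=9, n=21
p_obs = C(12,11)·C(9,1)/C(21,12); sum pmf over tables with pmf ≤ p_obs
p-value (two-sided) = 0.00037
At α=0.05: p < α → reject H₀

reject H₀: yes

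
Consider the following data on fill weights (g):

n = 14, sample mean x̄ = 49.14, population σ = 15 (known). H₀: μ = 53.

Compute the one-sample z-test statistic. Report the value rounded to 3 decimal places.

SE = σ/√n = 15/√14 = 4.0089
z = (x̄−μ₀)/SE = (49.14−53)/4.0089 = -0.9629

test statistic = -0.963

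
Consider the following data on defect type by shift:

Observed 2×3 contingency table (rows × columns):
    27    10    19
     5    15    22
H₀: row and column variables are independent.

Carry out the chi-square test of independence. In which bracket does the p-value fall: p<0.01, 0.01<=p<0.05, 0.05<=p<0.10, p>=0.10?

Row totals [56, 42], col totals [32, 25, 41], n=98
χ² = (27−18.29)²/18.29 + (10−14.29)²/14.29 + (19−23.43)²/23.43 + (5−13.71)²/13.71 + (15−10.71)²/10.71 + (22−17.57)²/17.57 = 14.6434
df = 2
p-value (upper-tail) = 0.00066
→ bracket: p<0.01

p-value bracket: p<0.01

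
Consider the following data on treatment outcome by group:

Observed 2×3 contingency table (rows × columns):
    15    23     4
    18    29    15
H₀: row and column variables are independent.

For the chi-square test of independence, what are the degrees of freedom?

degrees of freedom = 2

df = (r−1)(c−1) = (2−1)·(3−1) = 2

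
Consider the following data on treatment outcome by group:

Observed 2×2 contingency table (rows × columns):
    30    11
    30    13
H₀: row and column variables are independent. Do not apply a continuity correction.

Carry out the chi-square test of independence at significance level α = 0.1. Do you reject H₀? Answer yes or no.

reject H₀: no

Row totals [41, 43], col totals [60, 24], n=84
χ² = (30−29.29)²/29.29 + (11−11.71)²/11.71 + (30−30.71)²/30.71 + (13−12.29)²/12.29 = 0.1191
df = 1
p-value (upper-tail) = 0.73000
At α=0.1: p ≥ α → fail to reject H₀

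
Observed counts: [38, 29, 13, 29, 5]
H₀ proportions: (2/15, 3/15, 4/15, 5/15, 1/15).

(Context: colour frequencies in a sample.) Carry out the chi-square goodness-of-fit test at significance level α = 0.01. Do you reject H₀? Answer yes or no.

n = 114; E_i = n·p_i = [15.20, 22.80, 30.40, 38.00, 7.60]
χ² = (38−15.20)²/15.20 + (29−22.80)²/22.80 + (13−30.40)²/30.40 + (29−38.00)²/38.00 + (5−7.60)²/7.60 = 48.8662
df = 4
p-value (upper-tail) = 0.00000
At α=0.01: p < α → reject H₀

reject H₀: yes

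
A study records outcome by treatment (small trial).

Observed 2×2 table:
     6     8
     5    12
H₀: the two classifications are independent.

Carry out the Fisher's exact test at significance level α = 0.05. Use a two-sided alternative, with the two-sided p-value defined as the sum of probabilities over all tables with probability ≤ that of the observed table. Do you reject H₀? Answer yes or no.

Margins: r₁=14, r₂=17, c₁=11, c₂=20, n=31
p_obs = C(14,6)·C(17,5)/C(31,11); sum pmf over tables with pmf ≤ p_obs
p-value (two-sided) = 0.47747
At α=0.05: p ≥ α → fail to reject H₀

reject H₀: no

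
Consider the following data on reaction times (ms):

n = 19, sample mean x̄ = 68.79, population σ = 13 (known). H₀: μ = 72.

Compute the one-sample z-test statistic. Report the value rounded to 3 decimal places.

SE = σ/√n = 13/√19 = 2.9824
z = (x̄−μ₀)/SE = (68.79−72)/2.9824 = -1.0763

test statistic = -1.076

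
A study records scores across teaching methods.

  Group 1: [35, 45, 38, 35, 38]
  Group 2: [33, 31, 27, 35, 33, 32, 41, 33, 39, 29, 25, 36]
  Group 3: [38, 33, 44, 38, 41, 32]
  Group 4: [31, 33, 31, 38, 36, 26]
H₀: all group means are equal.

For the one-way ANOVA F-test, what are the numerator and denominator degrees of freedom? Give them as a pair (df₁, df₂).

degrees of freedom = [3, 25]

k = 4 groups, N = 29 total
df = (k−1, N−k) = (4−1, 29−4) = (3, 25)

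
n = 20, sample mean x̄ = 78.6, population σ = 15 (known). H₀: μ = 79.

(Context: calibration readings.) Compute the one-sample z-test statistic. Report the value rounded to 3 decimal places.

test statistic = -0.119

SE = σ/√n = 15/√20 = 3.3541
z = (x̄−μ₀)/SE = (78.6−79)/3.3541 = -0.1193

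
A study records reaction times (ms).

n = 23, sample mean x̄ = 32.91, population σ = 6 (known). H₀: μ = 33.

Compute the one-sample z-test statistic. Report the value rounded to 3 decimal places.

test statistic = -0.072

SE = σ/√n = 6/√23 = 1.2511
z = (x̄−μ₀)/SE = (32.91−33)/1.2511 = -0.0719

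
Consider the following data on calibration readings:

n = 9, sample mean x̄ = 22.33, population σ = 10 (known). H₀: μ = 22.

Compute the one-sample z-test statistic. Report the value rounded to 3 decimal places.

SE = σ/√n = 10/√9 = 3.3333
z = (x̄−μ₀)/SE = (22.33−22)/3.3333 = 0.0990

test statistic = 0.099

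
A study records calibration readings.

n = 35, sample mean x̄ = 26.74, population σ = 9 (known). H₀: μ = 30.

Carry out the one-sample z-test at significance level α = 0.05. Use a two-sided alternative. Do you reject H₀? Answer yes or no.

reject H₀: yes

SE = σ/√n = 9/√35 = 1.5213
z = (x̄−μ₀)/SE = (26.74−30)/1.5213 = -2.1429
p-value (two-sided) = 0.03212
At α=0.05: p < α → reject H₀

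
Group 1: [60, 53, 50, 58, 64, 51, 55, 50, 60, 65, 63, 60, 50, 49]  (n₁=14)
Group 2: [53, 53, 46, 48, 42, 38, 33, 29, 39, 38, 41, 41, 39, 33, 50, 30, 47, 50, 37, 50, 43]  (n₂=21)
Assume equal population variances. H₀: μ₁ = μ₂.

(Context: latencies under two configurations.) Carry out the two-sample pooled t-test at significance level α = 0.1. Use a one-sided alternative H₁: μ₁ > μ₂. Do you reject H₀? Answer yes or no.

x̄₁=56.286, s₁=5.797, n₁=14
x̄₂=41.905, s₂=7.293, n₂=21
s_p² = [13·5.797² + 20·7.293²]/33 = 45.4747
SE = √(s_p²·(1/14+1/21)) = 2.3267
t = (56.286−41.905)/2.3267 = 6.1808
df = 33
p-value (one-sided, H₁ greater) = 0.00000
At α=0.1: p < α → reject H₀

reject H₀: yes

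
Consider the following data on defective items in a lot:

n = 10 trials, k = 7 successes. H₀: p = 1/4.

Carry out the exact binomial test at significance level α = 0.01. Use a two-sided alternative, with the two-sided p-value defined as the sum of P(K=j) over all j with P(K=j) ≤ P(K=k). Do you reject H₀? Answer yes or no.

Exact binomial: n=10, k=7, p₀=1/4=0.2500
P(X=j) = C(n,j)·p₀^j·(1−p₀)^(n−j); p = Σ P(X=j) over j with P(X=j) ≤ P(X=7)
p-value (two-sided) = 0.00351
At α=0.01: p < α → reject H₀

reject H₀: yes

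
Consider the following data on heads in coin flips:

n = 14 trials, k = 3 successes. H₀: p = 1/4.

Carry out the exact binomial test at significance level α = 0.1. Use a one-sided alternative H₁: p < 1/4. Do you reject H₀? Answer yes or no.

Exact binomial: n=14, k=3, p₀=1/4=0.2500
P(X≤3) from Σ C(n,i)·p₀^i·(1−p₀)^(n−i)
p-value (one-sided, H₁ less) = 0.52134
At α=0.1: p ≥ α → fail to reject H₀

reject H₀: no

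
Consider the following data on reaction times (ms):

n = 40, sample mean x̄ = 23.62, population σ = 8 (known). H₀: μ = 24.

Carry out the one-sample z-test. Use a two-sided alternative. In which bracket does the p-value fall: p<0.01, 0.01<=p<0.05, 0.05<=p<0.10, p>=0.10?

SE = σ/√n = 8/√40 = 1.2649
z = (x̄−μ₀)/SE = (23.62−24)/1.2649 = -0.3004
p-value (two-sided) = 0.76386
→ bracket: p>=0.10

p-value bracket: p>=0.10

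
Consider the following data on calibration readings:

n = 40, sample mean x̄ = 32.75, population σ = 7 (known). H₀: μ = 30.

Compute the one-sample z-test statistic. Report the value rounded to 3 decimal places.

SE = σ/√n = 7/√40 = 1.1068
z = (x̄−μ₀)/SE = (32.75−30)/1.1068 = 2.4846

test statistic = 2.485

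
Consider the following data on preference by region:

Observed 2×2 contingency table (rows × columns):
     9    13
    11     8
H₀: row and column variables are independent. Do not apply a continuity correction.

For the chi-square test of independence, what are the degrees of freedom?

degrees of freedom = 1

df = (r−1)(c−1) = (2−1)·(2−1) = 1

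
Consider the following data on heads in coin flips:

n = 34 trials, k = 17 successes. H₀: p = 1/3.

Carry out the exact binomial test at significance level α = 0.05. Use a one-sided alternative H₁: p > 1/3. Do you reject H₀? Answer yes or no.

Exact binomial: n=34, k=17, p₀=1/3=0.3333
P(X≥17) from Σ C(n,i)·p₀^i·(1−p₀)^(n−i)
p-value (one-sided, H₁ greater) = 0.03265
At α=0.05: p < α → reject H₀

reject H₀: yes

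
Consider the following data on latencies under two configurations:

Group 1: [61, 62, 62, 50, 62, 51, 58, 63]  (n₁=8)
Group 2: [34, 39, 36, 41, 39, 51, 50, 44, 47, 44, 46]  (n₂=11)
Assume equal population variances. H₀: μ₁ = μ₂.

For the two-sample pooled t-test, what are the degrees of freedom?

df = n₁ + n₂ − 2 = 8 + 11 − 2 = 17

degrees of freedom = 17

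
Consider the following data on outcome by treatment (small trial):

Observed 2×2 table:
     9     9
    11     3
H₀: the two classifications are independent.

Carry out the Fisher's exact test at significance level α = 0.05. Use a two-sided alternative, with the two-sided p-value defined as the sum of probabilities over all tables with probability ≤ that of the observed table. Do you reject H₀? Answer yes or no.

Margins: r₁=18, r₂=14, c₁=20, c₂=12, n=32
p_obs = C(18,9)·C(14,11)/C(32,20); sum pmf over tables with pmf ≤ p_obs
p-value (two-sided) = 0.14671
At α=0.05: p ≥ α → fail to reject H₀

reject H₀: no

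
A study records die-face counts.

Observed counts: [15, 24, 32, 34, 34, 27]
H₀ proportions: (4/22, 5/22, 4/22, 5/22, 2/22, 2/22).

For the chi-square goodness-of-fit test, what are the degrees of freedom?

df = k − 1 = 6 − 1 = 5

degrees of freedom = 5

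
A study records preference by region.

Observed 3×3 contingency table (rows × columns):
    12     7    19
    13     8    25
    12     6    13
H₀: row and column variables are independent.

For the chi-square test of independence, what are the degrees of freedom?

degrees of freedom = 4

df = (r−1)(c−1) = (3−1)·(3−1) = 4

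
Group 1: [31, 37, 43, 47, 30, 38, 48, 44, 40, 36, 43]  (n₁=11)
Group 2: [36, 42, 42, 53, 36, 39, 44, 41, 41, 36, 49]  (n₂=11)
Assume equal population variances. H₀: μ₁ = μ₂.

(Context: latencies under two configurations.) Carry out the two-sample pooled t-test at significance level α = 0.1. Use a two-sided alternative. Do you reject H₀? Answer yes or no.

reject H₀: no

x̄₁=39.727, s₁=5.968, n₁=11
x̄₂=41.727, s₂=5.405, n₂=11
s_p² = [10·5.968² + 10·5.405²]/20 = 32.4182
SE = √(s_p²·(1/11+1/11)) = 2.4278
t = (39.727−41.727)/2.4278 = -0.8238
df = 20
p-value (two-sided) = 0.41977
At α=0.1: p ≥ α → fail to reject H₀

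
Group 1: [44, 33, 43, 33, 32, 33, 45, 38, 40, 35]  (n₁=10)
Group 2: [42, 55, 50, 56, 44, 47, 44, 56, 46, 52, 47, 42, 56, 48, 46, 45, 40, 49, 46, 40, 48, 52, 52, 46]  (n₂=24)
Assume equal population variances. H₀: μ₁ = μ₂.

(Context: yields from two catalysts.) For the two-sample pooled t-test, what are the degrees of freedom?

degrees of freedom = 32

df = n₁ + n₂ − 2 = 10 + 24 − 2 = 32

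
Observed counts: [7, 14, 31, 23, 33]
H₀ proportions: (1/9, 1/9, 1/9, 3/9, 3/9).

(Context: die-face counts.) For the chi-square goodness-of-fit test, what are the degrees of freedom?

degrees of freedom = 4

df = k − 1 = 5 − 1 = 4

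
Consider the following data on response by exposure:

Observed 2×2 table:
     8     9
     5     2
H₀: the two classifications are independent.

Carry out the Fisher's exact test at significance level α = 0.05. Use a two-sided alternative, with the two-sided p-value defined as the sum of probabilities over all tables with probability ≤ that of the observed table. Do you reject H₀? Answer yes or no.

Margins: r₁=17, r₂=7, c₁=13, c₂=11, n=24
p_obs = C(17,8)·C(7,5)/C(24,13); sum pmf over tables with pmf ≤ p_obs
p-value (two-sided) = 0.38644
At α=0.05: p ≥ α → fail to reject H₀

reject H₀: no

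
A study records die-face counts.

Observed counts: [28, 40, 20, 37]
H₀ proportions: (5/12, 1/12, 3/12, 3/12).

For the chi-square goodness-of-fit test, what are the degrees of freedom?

degrees of freedom = 3

df = k − 1 = 4 − 1 = 3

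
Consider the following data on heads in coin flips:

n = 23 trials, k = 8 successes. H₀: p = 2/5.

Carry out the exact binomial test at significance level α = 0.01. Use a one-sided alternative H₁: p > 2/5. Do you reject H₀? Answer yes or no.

reject H₀: no

Exact binomial: n=23, k=8, p₀=2/5=0.4000
P(X≥8) from Σ C(n,i)·p₀^i·(1−p₀)^(n−i)
p-value (one-sided, H₁ greater) = 0.76273
At α=0.01: p ≥ α → fail to reject H₀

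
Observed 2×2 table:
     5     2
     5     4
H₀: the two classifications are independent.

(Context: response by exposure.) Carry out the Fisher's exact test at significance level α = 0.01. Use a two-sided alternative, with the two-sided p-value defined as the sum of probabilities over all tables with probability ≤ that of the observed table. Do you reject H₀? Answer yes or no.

reject H₀: no

Margins: r₁=7, r₂=9, c₁=10, c₂=6, n=16
p_obs = C(7,5)·C(9,5)/C(16,10); sum pmf over tables with pmf ≤ p_obs
p-value (two-sided) = 0.63287
At α=0.01: p ≥ α → fail to reject H₀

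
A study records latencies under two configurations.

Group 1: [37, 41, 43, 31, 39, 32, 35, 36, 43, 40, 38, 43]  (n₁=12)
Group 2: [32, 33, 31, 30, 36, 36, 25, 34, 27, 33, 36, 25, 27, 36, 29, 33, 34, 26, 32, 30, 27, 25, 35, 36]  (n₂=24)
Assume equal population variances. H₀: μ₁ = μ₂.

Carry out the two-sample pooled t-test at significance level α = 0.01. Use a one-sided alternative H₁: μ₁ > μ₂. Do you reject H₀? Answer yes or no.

x̄₁=38.167, s₁=4.130, n₁=12
x̄₂=31.167, s₂=3.953, n₂=24
s_p² = [11·4.130² + 23·3.953²]/34 = 16.0882
SE = √(s_p²·(1/12+1/24)) = 1.4181
t = (38.167−31.167)/1.4181 = 4.9362
df = 34
p-value (one-sided, H₁ greater) = 0.00001
At α=0.01: p < α → reject H₀

reject H₀: yes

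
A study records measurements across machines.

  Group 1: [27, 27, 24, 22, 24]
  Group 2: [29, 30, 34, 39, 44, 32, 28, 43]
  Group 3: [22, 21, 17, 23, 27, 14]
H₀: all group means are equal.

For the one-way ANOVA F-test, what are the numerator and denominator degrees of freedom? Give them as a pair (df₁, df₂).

k = 3 groups, N = 19 total
df = (k−1, N−k) = (3−1, 19−3) = (2, 16)

degrees of freedom = [2, 16]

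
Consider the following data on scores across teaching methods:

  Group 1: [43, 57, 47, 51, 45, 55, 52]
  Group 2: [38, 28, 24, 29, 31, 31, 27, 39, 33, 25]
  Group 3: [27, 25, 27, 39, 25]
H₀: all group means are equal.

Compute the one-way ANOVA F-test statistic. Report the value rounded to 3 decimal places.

test statistic = 34.913

Group means [50.00, 30.50, 28.60], grand mean 36.273
SSB = Σnᵢ(x̄ᵢ−x̄)² = 1946.664; SSW = ΣΣ(x−x̄ᵢ)² = 529.700
MSB = 1946.664/2 = 973.3318; MSW = 529.700/19 = 27.8789
F = MSB/MSW = 34.9128
df = (2, 19)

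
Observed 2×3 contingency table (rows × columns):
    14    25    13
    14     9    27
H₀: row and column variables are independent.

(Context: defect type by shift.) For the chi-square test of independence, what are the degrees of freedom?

degrees of freedom = 2

df = (r−1)(c−1) = (2−1)·(3−1) = 2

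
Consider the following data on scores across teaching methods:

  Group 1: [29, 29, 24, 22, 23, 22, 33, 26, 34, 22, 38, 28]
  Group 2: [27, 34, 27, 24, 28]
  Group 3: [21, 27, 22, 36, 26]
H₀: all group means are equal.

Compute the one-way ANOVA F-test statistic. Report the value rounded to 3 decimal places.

Group means [27.50, 28.00, 26.40], grand mean 27.364
SSB = Σnᵢ(x̄ᵢ−x̄)² = 6.891; SSW = ΣΣ(x−x̄ᵢ)² = 508.200
MSB = 6.891/2 = 3.4455; MSW = 508.200/19 = 26.7474
F = MSB/MSW = 0.1288
df = (2, 19)

test statistic = 0.129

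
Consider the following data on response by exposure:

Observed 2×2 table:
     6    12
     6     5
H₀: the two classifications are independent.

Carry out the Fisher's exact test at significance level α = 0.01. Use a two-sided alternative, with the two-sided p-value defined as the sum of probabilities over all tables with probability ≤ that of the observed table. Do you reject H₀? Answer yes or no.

reject H₀: no

Margins: r₁=18, r₂=11, c₁=12, c₂=17, n=29
p_obs = C(18,6)·C(11,6)/C(29,12); sum pmf over tables with pmf ≤ p_obs
p-value (two-sided) = 0.43844
At α=0.01: p ≥ α → fail to reject H₀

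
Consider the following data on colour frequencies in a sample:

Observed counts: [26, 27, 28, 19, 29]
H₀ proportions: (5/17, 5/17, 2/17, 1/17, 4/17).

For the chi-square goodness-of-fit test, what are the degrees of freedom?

df = k − 1 = 5 − 1 = 4

degrees of freedom = 4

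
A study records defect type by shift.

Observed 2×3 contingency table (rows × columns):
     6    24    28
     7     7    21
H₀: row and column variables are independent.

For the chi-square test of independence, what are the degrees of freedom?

degrees of freedom = 2

df = (r−1)(c−1) = (2−1)·(3−1) = 2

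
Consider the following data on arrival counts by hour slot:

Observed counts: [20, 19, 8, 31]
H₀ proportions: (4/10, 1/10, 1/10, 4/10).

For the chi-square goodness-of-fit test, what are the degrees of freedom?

df = k − 1 = 4 − 1 = 3

degrees of freedom = 3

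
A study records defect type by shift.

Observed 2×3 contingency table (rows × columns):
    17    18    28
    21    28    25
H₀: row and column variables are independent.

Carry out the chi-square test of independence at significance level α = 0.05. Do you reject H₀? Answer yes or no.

Row totals [63, 74], col totals [38, 46, 53], n=137
χ² = (17−17.47)²/17.47 + (18−21.15)²/21.15 + (28−24.37)²/24.37 + (21−20.53)²/20.53 + (28−24.85)²/24.85 + (25−28.63)²/28.63 = 1.8938
df = 2
p-value (upper-tail) = 0.38795
At α=0.05: p ≥ α → fail to reject H₀

reject H₀: no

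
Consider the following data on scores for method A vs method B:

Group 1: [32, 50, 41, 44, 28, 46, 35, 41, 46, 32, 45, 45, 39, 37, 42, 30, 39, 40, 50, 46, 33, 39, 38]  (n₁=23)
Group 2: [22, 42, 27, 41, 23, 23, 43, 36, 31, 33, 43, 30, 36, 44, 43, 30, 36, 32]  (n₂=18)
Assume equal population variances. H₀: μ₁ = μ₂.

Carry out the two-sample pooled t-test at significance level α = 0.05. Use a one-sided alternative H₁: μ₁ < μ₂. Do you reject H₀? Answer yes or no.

reject H₀: no

x̄₁=39.913, s₁=6.186, n₁=23
x̄₂=34.167, s₂=7.470, n₂=18
s_p² = [22·6.186² + 17·7.470²]/39 = 45.9058
SE = √(s_p²·(1/23+1/18)) = 2.1322
t = (39.913−34.167)/2.1322 = 2.6951
df = 39
p-value (one-sided, H₁ less) = 0.99484
At α=0.05: p ≥ α → fail to reject H₀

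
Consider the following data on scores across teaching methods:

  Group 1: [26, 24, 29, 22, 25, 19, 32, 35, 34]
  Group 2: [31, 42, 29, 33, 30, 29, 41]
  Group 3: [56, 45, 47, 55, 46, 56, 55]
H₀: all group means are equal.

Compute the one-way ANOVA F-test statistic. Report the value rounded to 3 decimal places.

Group means [27.33, 33.57, 51.43], grand mean 36.565
SSB = Σnᵢ(x̄ᵢ−x̄)² = 2376.224; SSW = ΣΣ(x−x̄ᵢ)² = 589.429
MSB = 2376.224/2 = 1188.1118; MSW = 589.429/20 = 29.4714
F = MSB/MSW = 40.3140
df = (2, 20)

test statistic = 40.314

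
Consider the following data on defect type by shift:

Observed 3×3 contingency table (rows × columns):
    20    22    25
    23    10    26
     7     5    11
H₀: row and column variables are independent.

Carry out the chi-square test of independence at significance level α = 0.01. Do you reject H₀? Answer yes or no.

reject H₀: no

Row totals [67, 59, 23], col totals [50, 37, 62], n=149
χ² = (20−22.48)²/22.48 + (22−16.64)²/16.64 + (25−27.88)²/27.88 + (23−19.80)²/19.80 + (10−14.65)²/14.65 + (26−24.55)²/24.55 + (7−7.72)²/7.72 + (5−5.71)²/5.71 + (11−9.57)²/9.57 = 4.7486
df = 4
p-value (upper-tail) = 0.31407
At α=0.01: p ≥ α → fail to reject H₀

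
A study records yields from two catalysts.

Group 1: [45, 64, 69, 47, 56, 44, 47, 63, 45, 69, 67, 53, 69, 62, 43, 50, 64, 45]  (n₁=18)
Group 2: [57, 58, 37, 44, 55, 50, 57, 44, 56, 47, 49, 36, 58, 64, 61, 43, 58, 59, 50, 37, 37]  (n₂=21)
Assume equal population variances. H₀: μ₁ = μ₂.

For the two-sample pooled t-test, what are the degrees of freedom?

df = n₁ + n₂ − 2 = 18 + 21 − 2 = 37

degrees of freedom = 37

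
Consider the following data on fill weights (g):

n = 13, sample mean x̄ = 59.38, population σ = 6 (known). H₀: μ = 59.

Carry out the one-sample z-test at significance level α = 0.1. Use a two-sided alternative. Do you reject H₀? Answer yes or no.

reject H₀: no

SE = σ/√n = 6/√13 = 1.6641
z = (x̄−μ₀)/SE = (59.38−59)/1.6641 = 0.2284
p-value (two-sided) = 0.81937
At α=0.1: p ≥ α → fail to reject H₀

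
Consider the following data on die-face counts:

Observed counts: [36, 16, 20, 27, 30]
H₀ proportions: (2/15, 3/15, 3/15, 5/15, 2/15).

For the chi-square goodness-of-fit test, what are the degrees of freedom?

degrees of freedom = 4

df = k − 1 = 5 − 1 = 4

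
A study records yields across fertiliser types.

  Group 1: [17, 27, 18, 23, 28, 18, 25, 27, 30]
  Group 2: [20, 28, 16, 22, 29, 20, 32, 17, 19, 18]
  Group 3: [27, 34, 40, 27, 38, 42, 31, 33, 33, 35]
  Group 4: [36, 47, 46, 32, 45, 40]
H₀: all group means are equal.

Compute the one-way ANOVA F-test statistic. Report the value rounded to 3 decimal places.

Group means [23.67, 22.10, 34.00, 41.00], grand mean 29.143
SSB = Σnᵢ(x̄ᵢ−x̄)² = 1845.386; SSW = ΣΣ(x−x̄ᵢ)² = 880.900
MSB = 1845.386/3 = 615.1286; MSW = 880.900/31 = 28.4161
F = MSB/MSW = 21.6472
df = (3, 31)

test statistic = 21.647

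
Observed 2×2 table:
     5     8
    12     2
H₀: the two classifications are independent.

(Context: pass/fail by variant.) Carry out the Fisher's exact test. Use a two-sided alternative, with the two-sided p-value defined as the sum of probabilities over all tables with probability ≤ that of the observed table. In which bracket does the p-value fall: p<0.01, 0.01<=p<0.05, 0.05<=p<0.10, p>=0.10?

Margins: r₁=13, r₂=14, c₁=17, c₂=10, n=27
p_obs = C(13,5)·C(14,12)/C(27,17); sum pmf over tables with pmf ≤ p_obs
p-value (two-sided) = 0.01831
→ bracket: 0.01<=p<0.05

p-value bracket: 0.01<=p<0.05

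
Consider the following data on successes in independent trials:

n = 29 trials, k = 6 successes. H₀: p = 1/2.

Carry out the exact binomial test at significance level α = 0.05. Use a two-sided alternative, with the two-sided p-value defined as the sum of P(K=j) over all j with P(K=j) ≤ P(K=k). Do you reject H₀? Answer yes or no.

reject H₀: yes

Exact binomial: n=29, k=6, p₀=1/2=0.5000
P(X=j) = C(n,j)·p₀^j·(1−p₀)^(n−j); p = Σ P(X=j) over j with P(X=j) ≤ P(X=6)
p-value (two-sided) = 0.00232
At α=0.05: p < α → reject H₀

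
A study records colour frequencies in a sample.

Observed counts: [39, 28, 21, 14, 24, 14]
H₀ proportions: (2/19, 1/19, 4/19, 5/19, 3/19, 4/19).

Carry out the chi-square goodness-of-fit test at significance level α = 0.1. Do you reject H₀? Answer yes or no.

n = 140; E_i = n·p_i = [14.74, 7.37, 29.47, 36.84, 22.11, 29.47]
χ² = (39−14.74)²/14.74 + (28−7.37)²/7.37 + (21−29.47)²/29.47 + (14−36.84)²/36.84 + (24−22.11)²/22.11 + (14−29.47)²/29.47 = 122.6004
df = 5
p-value (upper-tail) = 0.00000
At α=0.1: p < α → reject H₀

reject H₀: yes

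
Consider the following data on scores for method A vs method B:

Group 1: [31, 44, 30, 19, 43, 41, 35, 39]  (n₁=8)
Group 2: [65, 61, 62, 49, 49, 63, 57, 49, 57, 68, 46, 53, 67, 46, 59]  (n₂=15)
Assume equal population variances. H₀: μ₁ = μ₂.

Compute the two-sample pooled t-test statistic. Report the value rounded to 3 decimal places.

test statistic = -6.217

x̄₁=35.250, s₁=8.396, n₁=8
x̄₂=56.733, s₂=7.630, n₂=15
s_p² = [7·8.396² + 14·7.630²]/21 = 62.3063
SE = √(s_p²·(1/8+1/15)) = 3.4557
t = (35.250−56.733)/3.4557 = -6.2167
df = 21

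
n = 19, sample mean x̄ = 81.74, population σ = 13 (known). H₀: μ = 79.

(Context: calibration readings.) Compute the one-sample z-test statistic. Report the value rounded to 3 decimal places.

SE = σ/√n = 13/√19 = 2.9824
z = (x̄−μ₀)/SE = (81.74−79)/2.9824 = 0.9187

test statistic = 0.919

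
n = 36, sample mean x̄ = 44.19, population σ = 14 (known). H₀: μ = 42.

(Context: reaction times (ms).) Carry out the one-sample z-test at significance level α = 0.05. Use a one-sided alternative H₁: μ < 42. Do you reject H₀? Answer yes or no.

SE = σ/√n = 14/√36 = 2.3333
z = (x̄−μ₀)/SE = (44.19−42)/2.3333 = 0.9386
p-value (one-sided, H₁ less) = 0.82602
At α=0.05: p ≥ α → fail to reject H₀

reject H₀: no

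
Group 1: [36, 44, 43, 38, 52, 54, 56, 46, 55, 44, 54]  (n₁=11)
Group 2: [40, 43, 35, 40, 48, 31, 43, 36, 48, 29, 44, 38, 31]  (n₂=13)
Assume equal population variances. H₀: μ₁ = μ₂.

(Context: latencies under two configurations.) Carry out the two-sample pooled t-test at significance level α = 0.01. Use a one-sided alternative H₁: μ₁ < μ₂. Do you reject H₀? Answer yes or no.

x̄₁=47.455, s₁=7.090, n₁=11
x̄₂=38.923, s₂=6.291, n₂=13
s_p² = [10·7.090² + 12·6.291²]/22 = 44.4387
SE = √(s_p²·(1/11+1/13)) = 2.7310
t = (47.455−38.923)/2.7310 = 3.1240
df = 22
p-value (one-sided, H₁ less) = 0.99753
At α=0.01: p ≥ α → fail to reject H₀

reject H₀: no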